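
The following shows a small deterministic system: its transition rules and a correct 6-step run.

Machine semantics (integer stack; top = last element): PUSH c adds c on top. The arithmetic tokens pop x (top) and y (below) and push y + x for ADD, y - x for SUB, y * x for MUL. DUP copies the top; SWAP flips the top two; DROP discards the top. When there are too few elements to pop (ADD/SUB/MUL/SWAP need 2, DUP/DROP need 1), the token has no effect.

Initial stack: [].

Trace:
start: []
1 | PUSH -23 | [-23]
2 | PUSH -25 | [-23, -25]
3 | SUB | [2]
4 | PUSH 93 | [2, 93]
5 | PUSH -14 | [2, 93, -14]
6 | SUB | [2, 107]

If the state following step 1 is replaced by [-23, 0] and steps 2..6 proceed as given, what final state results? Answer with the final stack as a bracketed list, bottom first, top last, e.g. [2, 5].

[-23, 25, 107]

state after step 1 := [-23, 0]
2 | PUSH -25 | [-23, 0, -25]
3 | SUB | [-23, 25]
4 | PUSH 93 | [-23, 25, 93]
5 | PUSH -14 | [-23, 25, 93, -14]
6 | SUB | [-23, 25, 107]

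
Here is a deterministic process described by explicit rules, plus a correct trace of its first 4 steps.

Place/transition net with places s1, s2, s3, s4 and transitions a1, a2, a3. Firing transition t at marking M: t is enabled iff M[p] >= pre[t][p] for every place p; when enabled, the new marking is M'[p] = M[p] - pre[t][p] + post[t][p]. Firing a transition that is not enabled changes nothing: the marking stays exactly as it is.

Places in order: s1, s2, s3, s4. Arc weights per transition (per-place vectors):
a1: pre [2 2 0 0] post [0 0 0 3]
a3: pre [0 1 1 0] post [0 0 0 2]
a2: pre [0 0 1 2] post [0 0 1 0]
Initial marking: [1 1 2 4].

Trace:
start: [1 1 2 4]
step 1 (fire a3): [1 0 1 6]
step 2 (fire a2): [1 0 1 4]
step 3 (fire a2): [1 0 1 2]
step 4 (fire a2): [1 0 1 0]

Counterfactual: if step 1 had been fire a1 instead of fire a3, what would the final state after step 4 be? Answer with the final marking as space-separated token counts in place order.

(re-executing from step 1 with the substitution; state before step 1: [1 1 2 4])
step 1 (fire a1): [1 1 2 4]
step 2 (fire a2): [1 1 2 2]
step 3 (fire a2): [1 1 2 0]
step 4 (fire a2): [1 1 2 0]

1 1 2 0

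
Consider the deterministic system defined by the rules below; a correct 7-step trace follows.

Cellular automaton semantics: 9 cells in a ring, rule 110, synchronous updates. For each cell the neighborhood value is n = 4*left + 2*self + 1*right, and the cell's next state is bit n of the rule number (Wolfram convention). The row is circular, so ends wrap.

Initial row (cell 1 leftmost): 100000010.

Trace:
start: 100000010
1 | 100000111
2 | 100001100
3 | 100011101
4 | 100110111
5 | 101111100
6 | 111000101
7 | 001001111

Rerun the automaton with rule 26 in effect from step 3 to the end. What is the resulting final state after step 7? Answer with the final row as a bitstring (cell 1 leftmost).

(re-executing steps 3..7 under rule 26; state before step 3: 100001100)
3 | 010011011
4 | 001110010
5 | 011001101
6 | 010111000
7 | 100100100

100100100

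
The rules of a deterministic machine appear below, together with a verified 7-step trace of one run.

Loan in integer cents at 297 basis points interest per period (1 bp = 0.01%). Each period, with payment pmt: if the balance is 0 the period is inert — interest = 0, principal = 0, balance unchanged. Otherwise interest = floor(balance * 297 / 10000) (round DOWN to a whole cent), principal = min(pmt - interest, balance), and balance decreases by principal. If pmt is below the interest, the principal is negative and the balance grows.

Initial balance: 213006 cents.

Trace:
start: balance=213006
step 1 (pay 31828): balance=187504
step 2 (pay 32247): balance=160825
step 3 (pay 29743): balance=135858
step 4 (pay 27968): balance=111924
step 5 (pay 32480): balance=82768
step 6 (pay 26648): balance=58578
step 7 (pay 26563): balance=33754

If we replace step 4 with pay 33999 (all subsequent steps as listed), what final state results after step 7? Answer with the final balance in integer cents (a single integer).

(re-executing from step 4 with the substitution; state before step 4: balance=135858)
step 4 (pay 33999): balance=105893
step 5 (pay 32480): balance=76558
step 6 (pay 26648): balance=52183
step 7 (pay 26563): balance=27169

27169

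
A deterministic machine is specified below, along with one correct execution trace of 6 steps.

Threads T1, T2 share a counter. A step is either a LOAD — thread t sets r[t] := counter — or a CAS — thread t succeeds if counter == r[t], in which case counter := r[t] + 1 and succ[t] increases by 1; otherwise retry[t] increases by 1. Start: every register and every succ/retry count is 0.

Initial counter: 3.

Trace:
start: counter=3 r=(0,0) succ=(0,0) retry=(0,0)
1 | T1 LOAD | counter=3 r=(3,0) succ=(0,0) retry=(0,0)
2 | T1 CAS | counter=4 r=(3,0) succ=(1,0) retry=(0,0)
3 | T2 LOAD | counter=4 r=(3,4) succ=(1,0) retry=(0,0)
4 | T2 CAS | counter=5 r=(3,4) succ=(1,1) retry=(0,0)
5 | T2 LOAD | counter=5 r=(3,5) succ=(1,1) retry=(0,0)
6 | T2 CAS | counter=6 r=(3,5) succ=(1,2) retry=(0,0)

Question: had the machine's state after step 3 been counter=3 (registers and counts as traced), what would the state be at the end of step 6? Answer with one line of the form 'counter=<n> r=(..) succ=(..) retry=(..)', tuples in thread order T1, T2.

state after step 3 := counter=3 r=(3,4) succ=(1,0) retry=(0,0)
4 | T2 CAS | counter=3 r=(3,4) succ=(1,0) retry=(0,1)
5 | T2 LOAD | counter=3 r=(3,3) succ=(1,0) retry=(0,1)
6 | T2 CAS | counter=4 r=(3,3) succ=(1,1) retry=(0,1)

counter=4 r=(3,3) succ=(1,1) retry=(0,1)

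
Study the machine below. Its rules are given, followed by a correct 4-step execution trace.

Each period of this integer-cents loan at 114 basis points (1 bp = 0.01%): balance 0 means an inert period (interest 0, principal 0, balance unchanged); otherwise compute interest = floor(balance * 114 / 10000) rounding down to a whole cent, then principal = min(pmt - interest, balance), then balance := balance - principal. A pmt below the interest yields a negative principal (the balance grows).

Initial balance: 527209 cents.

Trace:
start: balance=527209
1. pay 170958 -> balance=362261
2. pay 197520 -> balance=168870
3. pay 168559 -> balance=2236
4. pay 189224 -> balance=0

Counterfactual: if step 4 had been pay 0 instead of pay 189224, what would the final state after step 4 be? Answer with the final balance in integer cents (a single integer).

(re-executing from step 4 with the substitution; state before step 4: balance=2236)
4. pay 0 -> balance=2261

2261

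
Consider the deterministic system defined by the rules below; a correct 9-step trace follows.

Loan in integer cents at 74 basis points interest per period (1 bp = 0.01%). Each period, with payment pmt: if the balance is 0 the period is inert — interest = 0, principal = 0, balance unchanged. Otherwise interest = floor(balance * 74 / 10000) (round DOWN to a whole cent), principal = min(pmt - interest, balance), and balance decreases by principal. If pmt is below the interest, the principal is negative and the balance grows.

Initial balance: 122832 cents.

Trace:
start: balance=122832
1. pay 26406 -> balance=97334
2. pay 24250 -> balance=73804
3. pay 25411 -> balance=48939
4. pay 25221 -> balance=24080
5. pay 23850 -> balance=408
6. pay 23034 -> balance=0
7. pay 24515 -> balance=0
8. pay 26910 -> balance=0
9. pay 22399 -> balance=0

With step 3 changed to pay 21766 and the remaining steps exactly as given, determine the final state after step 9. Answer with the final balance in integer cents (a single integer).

(re-executing from step 3 with the substitution; state before step 3: balance=73804)
3. pay 21766 -> balance=52584
4. pay 25221 -> balance=27752
5. pay 23850 -> balance=4107
6. pay 23034 -> balance=0
7. pay 24515 -> balance=0
8. pay 26910 -> balance=0
9. pay 22399 -> balance=0

0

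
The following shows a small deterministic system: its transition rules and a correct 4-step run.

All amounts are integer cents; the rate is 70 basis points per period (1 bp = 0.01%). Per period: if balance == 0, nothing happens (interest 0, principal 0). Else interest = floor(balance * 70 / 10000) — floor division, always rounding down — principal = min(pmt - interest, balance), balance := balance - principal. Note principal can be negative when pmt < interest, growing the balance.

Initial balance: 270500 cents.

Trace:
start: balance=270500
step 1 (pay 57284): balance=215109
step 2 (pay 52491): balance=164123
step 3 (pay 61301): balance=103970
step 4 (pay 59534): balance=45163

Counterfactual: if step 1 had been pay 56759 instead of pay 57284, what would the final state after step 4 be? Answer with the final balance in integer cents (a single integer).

45700

(re-executing from step 1 with the substitution; state before step 1: balance=270500)
step 1 (pay 56759): balance=215634
step 2 (pay 52491): balance=164652
step 3 (pay 61301): balance=104503
step 4 (pay 59534): balance=45700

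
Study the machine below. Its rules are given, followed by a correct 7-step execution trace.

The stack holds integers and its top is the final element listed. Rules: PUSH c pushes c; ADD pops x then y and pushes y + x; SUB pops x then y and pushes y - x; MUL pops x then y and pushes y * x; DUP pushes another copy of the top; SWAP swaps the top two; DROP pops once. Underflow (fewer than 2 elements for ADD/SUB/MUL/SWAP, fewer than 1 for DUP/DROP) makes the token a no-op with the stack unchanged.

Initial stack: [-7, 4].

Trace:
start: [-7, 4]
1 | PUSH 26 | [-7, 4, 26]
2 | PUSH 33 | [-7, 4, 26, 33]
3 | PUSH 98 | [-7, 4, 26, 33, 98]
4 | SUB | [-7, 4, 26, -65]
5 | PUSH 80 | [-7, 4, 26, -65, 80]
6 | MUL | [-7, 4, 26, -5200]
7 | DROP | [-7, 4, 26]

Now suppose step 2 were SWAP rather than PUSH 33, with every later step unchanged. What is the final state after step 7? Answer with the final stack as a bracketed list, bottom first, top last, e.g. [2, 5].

(re-executing from step 2 with the substitution; state before step 2: [-7, 4, 26])
2 | SWAP | [-7, 26, 4]
3 | PUSH 98 | [-7, 26, 4, 98]
4 | SUB | [-7, 26, -94]
5 | PUSH 80 | [-7, 26, -94, 80]
6 | MUL | [-7, 26, -7520]
7 | DROP | [-7, 26]

[-7, 26]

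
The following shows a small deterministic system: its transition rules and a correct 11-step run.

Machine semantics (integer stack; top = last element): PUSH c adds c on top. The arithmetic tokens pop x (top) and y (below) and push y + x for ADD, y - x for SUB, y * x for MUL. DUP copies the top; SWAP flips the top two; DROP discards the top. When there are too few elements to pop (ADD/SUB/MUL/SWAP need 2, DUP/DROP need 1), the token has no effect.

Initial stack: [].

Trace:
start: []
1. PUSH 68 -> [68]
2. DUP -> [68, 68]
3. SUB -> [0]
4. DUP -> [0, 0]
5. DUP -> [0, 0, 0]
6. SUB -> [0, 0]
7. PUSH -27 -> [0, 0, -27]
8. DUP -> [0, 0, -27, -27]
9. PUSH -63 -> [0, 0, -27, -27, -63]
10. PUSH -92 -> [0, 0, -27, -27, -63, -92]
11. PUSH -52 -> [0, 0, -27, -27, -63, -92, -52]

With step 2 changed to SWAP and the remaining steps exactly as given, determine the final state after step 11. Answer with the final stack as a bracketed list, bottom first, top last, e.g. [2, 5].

[68, 0, -27, -27, -63, -92, -52]

(re-executing from step 2 with the substitution; state before step 2: [68])
2. SWAP -> [68]
3. SUB -> [68]
4. DUP -> [68, 68]
5. DUP -> [68, 68, 68]
6. SUB -> [68, 0]
7. PUSH -27 -> [68, 0, -27]
8. DUP -> [68, 0, -27, -27]
9. PUSH -63 -> [68, 0, -27, -27, -63]
10. PUSH -92 -> [68, 0, -27, -27, -63, -92]
11. PUSH -52 -> [68, 0, -27, -27, -63, -92, -52]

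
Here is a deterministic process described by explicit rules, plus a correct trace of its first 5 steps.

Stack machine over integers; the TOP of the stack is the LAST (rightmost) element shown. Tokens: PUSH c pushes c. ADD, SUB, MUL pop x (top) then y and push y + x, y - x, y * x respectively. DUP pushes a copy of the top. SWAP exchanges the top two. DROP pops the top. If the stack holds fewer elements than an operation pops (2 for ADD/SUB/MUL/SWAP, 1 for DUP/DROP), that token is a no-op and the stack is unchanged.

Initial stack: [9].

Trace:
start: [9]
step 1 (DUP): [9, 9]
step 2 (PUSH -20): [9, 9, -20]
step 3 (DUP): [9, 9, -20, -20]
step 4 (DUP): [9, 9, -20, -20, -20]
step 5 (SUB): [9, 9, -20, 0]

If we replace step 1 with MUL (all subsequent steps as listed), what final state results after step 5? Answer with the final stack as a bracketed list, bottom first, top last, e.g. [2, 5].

[9, -20, 0]

(re-executing from step 1 with the substitution; state before step 1: [9])
step 1 (MUL): [9]
step 2 (PUSH -20): [9, -20]
step 3 (DUP): [9, -20, -20]
step 4 (DUP): [9, -20, -20, -20]
step 5 (SUB): [9, -20, 0]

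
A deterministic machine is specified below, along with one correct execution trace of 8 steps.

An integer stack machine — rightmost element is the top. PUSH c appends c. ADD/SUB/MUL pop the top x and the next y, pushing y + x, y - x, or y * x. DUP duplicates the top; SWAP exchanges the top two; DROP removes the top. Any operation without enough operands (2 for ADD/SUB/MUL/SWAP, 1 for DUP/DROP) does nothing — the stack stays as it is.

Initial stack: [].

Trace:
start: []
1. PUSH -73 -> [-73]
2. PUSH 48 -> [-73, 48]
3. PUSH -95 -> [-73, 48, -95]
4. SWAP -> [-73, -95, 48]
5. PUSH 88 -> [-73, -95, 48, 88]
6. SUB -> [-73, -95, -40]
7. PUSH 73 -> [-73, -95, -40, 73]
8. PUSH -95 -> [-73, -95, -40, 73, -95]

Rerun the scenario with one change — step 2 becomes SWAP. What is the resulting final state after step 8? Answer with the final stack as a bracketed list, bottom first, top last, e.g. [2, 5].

(re-executing from step 2 with the substitution; state before step 2: [-73])
2. SWAP -> [-73]
3. PUSH -95 -> [-73, -95]
4. SWAP -> [-95, -73]
5. PUSH 88 -> [-95, -73, 88]
6. SUB -> [-95, -161]
7. PUSH 73 -> [-95, -161, 73]
8. PUSH -95 -> [-95, -161, 73, -95]

[-95, -161, 73, -95]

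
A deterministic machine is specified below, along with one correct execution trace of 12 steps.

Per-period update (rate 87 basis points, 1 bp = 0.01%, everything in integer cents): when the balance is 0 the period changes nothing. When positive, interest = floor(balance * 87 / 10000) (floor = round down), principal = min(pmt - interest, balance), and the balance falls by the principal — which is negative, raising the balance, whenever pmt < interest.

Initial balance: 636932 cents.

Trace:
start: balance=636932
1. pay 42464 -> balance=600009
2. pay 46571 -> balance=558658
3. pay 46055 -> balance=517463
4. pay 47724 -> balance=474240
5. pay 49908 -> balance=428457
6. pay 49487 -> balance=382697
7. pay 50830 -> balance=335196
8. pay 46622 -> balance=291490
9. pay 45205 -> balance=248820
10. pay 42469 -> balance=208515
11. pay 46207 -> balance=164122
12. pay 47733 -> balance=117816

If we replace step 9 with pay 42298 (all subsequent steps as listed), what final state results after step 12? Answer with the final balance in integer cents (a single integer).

(re-executing from step 9 with the substitution; state before step 9: balance=291490)
9. pay 42298 -> balance=251727
10. pay 42469 -> balance=211448
11. pay 46207 -> balance=167080
12. pay 47733 -> balance=120800

120800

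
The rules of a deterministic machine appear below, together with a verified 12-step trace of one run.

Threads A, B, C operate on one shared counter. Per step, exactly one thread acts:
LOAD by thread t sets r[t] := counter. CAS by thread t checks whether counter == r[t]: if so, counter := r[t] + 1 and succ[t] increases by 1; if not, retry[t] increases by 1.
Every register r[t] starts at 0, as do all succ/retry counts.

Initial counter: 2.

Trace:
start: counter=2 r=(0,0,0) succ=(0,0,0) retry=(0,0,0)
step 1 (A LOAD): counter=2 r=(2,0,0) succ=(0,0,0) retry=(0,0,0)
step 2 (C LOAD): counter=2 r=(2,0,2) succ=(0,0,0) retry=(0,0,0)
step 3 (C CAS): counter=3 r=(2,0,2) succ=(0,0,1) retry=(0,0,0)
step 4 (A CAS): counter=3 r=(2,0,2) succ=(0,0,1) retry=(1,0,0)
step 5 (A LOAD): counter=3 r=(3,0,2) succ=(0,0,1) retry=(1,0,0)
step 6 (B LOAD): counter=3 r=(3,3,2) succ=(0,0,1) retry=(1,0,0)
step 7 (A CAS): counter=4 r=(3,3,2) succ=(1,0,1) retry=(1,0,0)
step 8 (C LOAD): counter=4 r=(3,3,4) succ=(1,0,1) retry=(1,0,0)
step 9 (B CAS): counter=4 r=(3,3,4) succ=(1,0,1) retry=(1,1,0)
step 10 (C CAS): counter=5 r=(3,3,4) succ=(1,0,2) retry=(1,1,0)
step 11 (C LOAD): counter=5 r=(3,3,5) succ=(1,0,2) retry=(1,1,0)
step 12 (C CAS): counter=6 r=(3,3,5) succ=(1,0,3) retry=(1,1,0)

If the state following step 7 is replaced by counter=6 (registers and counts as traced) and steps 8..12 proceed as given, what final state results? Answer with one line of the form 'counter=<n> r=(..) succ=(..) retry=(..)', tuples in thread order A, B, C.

state after step 7 := counter=6 r=(3,3,2) succ=(1,0,1) retry=(1,0,0)
step 8 (C LOAD): counter=6 r=(3,3,6) succ=(1,0,1) retry=(1,0,0)
step 9 (B CAS): counter=6 r=(3,3,6) succ=(1,0,1) retry=(1,1,0)
step 10 (C CAS): counter=7 r=(3,3,6) succ=(1,0,2) retry=(1,1,0)
step 11 (C LOAD): counter=7 r=(3,3,7) succ=(1,0,2) retry=(1,1,0)
step 12 (C CAS): counter=8 r=(3,3,7) succ=(1,0,3) retry=(1,1,0)

counter=8 r=(3,3,7) succ=(1,0,3) retry=(1,1,0)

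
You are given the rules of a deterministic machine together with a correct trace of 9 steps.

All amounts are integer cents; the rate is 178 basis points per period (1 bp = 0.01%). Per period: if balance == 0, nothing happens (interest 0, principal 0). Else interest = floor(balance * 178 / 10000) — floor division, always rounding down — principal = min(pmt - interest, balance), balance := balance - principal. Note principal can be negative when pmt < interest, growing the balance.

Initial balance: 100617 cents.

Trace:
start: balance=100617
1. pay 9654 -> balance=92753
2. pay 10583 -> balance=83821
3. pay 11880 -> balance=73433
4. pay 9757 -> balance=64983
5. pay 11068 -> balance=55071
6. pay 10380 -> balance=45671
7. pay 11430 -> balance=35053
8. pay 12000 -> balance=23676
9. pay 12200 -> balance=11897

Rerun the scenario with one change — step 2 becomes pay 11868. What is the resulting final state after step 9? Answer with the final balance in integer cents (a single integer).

10442

(re-executing from step 2 with the substitution; state before step 2: balance=92753)
2. pay 11868 -> balance=82536
3. pay 11880 -> balance=72125
4. pay 9757 -> balance=63651
5. pay 11068 -> balance=53715
6. pay 10380 -> balance=44291
7. pay 11430 -> balance=33649
8. pay 12000 -> balance=22247
9. pay 12200 -> balance=10442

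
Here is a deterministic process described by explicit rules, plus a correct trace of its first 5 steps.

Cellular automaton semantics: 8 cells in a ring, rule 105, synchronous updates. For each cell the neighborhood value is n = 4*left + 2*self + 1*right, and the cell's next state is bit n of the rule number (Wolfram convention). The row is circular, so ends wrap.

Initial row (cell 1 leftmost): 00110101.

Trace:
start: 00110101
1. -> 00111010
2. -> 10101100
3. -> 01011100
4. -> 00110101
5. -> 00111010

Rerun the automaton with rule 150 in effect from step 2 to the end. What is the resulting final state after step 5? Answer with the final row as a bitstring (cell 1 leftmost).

00111010

(re-executing steps 2..5 under rule 150; state before step 2: 00111010)
2. -> 01010011
3. -> 01011100
4. -> 11001010
5. -> 00111010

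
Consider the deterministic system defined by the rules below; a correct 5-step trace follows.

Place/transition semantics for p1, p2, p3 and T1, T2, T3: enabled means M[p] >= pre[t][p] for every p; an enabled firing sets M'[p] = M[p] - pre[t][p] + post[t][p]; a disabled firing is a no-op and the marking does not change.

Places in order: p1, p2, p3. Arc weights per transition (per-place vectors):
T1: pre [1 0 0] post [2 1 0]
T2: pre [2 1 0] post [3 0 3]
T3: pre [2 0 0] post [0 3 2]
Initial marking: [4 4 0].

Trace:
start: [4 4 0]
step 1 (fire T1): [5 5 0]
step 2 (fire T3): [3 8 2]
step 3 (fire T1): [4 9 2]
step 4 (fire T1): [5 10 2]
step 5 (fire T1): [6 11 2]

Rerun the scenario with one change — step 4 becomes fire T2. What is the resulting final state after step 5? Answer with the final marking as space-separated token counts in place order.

(re-executing from step 4 with the substitution; state before step 4: [4 9 2])
step 4 (fire T2): [5 8 5]
step 5 (fire T1): [6 9 5]

6 9 5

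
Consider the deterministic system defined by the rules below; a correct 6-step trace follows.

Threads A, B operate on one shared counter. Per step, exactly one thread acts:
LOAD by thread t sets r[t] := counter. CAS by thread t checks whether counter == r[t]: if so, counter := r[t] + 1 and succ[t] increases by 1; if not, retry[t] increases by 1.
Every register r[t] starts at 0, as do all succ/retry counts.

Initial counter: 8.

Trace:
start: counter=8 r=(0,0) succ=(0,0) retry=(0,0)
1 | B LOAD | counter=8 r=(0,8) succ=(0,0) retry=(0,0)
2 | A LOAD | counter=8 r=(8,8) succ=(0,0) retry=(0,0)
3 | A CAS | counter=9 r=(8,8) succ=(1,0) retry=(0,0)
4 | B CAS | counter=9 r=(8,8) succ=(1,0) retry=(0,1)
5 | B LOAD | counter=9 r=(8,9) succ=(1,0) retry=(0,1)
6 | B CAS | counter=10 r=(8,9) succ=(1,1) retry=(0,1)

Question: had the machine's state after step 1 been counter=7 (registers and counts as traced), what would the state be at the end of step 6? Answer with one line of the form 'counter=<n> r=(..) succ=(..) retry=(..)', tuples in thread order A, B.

state after step 1 := counter=7 r=(0,8) succ=(0,0) retry=(0,0)
2 | A LOAD | counter=7 r=(7,8) succ=(0,0) retry=(0,0)
3 | A CAS | counter=8 r=(7,8) succ=(1,0) retry=(0,0)
4 | B CAS | counter=9 r=(7,8) succ=(1,1) retry=(0,0)
5 | B LOAD | counter=9 r=(7,9) succ=(1,1) retry=(0,0)
6 | B CAS | counter=10 r=(7,9) succ=(1,2) retry=(0,0)

counter=10 r=(7,9) succ=(1,2) retry=(0,0)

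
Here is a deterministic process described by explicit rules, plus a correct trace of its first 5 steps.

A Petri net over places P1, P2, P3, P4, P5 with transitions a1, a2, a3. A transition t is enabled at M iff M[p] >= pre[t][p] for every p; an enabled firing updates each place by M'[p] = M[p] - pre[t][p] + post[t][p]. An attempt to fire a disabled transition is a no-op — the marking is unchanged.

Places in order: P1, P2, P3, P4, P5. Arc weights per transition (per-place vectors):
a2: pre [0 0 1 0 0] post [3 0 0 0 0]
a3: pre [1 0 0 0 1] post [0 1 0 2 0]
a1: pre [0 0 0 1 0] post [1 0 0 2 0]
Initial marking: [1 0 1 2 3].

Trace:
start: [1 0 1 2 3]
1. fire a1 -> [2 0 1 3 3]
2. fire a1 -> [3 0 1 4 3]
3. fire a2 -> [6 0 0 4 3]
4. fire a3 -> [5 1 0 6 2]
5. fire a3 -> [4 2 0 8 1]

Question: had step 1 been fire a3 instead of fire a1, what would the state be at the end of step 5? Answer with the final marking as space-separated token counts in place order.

(re-executing from step 1 with the substitution; state before step 1: [1 0 1 2 3])
1. fire a3 -> [0 1 1 4 2]
2. fire a1 -> [1 1 1 5 2]
3. fire a2 -> [4 1 0 5 2]
4. fire a3 -> [3 2 0 7 1]
5. fire a3 -> [2 3 0 9 0]

2 3 0 9 0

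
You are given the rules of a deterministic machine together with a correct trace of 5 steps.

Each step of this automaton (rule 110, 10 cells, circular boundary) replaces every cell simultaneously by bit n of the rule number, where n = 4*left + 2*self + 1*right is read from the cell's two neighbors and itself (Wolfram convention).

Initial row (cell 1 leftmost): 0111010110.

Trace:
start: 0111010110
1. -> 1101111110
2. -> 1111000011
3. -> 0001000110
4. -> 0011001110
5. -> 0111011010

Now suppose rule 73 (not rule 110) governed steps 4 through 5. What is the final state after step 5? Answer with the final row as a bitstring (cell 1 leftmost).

1101000110

(re-executing steps 4..5 under rule 73; state before step 4: 0001000110)
4. -> 1100010110
5. -> 1101000110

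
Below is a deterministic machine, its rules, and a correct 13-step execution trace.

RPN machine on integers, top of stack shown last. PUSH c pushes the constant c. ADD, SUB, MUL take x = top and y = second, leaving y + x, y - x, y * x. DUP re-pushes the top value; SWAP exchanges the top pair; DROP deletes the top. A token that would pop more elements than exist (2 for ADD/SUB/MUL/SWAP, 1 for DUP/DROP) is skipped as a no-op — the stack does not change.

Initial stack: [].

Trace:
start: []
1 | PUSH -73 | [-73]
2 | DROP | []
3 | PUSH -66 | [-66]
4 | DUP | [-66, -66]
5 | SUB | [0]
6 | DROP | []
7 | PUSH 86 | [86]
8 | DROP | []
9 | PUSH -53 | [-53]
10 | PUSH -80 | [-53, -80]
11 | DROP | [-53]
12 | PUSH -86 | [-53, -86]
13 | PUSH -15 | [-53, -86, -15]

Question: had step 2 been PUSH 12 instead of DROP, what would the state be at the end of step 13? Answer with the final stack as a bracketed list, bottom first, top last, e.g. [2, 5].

(re-executing from step 2 with the substitution; state before step 2: [-73])
2 | PUSH 12 | [-73, 12]
3 | PUSH -66 | [-73, 12, -66]
4 | DUP | [-73, 12, -66, -66]
5 | SUB | [-73, 12, 0]
6 | DROP | [-73, 12]
7 | PUSH 86 | [-73, 12, 86]
8 | DROP | [-73, 12]
9 | PUSH -53 | [-73, 12, -53]
10 | PUSH -80 | [-73, 12, -53, -80]
11 | DROP | [-73, 12, -53]
12 | PUSH -86 | [-73, 12, -53, -86]
13 | PUSH -15 | [-73, 12, -53, -86, -15]

[-73, 12, -53, -86, -15]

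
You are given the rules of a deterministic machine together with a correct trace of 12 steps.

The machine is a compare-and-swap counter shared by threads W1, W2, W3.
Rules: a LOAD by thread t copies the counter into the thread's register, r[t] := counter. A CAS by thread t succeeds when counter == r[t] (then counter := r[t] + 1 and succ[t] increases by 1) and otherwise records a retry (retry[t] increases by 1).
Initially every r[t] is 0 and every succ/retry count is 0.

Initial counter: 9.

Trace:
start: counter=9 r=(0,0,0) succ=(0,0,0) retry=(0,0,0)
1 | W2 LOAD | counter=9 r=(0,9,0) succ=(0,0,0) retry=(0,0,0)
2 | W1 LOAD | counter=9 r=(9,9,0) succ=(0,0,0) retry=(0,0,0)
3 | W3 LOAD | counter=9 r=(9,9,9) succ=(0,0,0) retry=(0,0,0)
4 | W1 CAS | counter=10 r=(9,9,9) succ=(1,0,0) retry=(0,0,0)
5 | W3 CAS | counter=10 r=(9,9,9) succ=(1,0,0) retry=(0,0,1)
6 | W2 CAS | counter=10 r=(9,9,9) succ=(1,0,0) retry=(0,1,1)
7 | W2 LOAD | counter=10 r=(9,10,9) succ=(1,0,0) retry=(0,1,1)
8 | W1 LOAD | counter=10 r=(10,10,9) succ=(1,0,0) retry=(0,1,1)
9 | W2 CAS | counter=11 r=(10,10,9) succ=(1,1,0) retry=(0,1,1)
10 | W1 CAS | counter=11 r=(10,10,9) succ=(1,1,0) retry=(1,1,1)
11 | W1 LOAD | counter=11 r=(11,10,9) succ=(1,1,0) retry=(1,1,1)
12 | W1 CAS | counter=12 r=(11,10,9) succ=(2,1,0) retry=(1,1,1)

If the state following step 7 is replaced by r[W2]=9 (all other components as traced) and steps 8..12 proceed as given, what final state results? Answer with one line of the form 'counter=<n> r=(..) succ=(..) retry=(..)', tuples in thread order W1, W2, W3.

counter=12 r=(11,9,9) succ=(3,0,0) retry=(0,2,1)

state after step 7 := counter=10 r=(9,9,9) succ=(1,0,0) retry=(0,1,1)
8 | W1 LOAD | counter=10 r=(10,9,9) succ=(1,0,0) retry=(0,1,1)
9 | W2 CAS | counter=10 r=(10,9,9) succ=(1,0,0) retry=(0,2,1)
10 | W1 CAS | counter=11 r=(10,9,9) succ=(2,0,0) retry=(0,2,1)
11 | W1 LOAD | counter=11 r=(11,9,9) succ=(2,0,0) retry=(0,2,1)
12 | W1 CAS | counter=12 r=(11,9,9) succ=(3,0,0) retry=(0,2,1)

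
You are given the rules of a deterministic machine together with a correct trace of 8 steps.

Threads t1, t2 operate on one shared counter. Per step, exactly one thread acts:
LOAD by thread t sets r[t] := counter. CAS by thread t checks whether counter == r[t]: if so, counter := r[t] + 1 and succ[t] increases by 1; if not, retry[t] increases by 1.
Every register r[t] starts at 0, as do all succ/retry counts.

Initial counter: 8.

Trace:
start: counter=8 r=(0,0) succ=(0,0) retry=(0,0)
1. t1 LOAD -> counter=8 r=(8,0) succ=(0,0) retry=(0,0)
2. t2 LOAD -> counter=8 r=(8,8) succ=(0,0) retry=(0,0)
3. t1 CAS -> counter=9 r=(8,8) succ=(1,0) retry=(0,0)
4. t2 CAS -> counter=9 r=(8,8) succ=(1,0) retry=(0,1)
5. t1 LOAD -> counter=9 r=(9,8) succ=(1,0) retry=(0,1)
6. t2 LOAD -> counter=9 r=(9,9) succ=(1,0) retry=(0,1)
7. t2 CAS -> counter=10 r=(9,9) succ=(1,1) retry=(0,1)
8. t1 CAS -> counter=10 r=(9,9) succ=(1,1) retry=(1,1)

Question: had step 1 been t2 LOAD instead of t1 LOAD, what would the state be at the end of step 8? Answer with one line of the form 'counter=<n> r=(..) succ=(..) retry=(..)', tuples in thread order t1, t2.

counter=10 r=(9,9) succ=(0,2) retry=(2,0)

(re-executing from step 1 with the substitution; state before step 1: counter=8 r=(0,0) succ=(0,0) retry=(0,0))
1. t2 LOAD -> counter=8 r=(0,8) succ=(0,0) retry=(0,0)
2. t2 LOAD -> counter=8 r=(0,8) succ=(0,0) retry=(0,0)
3. t1 CAS -> counter=8 r=(0,8) succ=(0,0) retry=(1,0)
4. t2 CAS -> counter=9 r=(0,8) succ=(0,1) retry=(1,0)
5. t1 LOAD -> counter=9 r=(9,8) succ=(0,1) retry=(1,0)
6. t2 LOAD -> counter=9 r=(9,9) succ=(0,1) retry=(1,0)
7. t2 CAS -> counter=10 r=(9,9) succ=(0,2) retry=(1,0)
8. t1 CAS -> counter=10 r=(9,9) succ=(0,2) retry=(2,0)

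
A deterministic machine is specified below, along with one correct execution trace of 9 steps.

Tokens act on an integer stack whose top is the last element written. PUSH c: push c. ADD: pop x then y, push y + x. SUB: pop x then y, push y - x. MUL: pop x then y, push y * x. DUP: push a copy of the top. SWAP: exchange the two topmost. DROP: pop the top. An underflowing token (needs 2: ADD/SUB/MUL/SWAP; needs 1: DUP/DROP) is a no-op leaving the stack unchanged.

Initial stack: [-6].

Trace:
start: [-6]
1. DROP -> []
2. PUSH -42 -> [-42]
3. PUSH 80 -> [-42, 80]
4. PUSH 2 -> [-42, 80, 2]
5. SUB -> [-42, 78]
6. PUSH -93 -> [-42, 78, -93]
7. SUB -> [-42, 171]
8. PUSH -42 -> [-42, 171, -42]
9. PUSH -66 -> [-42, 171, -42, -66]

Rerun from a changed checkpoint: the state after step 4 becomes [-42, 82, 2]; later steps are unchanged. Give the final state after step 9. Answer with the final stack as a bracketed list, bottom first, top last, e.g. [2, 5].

state after step 4 := [-42, 82, 2]
5. SUB -> [-42, 80]
6. PUSH -93 -> [-42, 80, -93]
7. SUB -> [-42, 173]
8. PUSH -42 -> [-42, 173, -42]
9. PUSH -66 -> [-42, 173, -42, -66]

[-42, 173, -42, -66]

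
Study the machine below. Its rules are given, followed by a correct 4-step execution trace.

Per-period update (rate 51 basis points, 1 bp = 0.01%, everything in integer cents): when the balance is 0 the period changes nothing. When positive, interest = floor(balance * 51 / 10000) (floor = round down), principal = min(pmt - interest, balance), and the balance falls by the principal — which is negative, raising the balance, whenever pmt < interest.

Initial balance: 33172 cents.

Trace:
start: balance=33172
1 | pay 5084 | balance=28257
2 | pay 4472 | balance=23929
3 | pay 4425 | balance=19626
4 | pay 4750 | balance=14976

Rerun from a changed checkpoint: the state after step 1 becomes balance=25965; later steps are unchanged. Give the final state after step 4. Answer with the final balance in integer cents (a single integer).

12648

state after step 1 := balance=25965
2 | pay 4472 | balance=21625
3 | pay 4425 | balance=17310
4 | pay 4750 | balance=12648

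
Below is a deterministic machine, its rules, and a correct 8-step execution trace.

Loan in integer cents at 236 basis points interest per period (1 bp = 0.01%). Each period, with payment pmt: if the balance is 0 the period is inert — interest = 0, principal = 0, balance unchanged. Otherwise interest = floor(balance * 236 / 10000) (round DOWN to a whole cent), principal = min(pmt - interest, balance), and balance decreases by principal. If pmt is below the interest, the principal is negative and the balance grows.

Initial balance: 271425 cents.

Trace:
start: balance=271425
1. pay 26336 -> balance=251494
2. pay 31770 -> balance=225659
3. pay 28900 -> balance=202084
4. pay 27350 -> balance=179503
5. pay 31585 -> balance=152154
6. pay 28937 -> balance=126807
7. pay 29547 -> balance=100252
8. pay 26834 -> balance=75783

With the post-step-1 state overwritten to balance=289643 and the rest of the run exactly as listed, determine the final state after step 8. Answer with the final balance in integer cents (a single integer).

state after step 1 := balance=289643
2. pay 31770 -> balance=264708
3. pay 28900 -> balance=242055
4. pay 27350 -> balance=220417
5. pay 31585 -> balance=194033
6. pay 28937 -> balance=169675
7. pay 29547 -> balance=144132
8. pay 26834 -> balance=120699

120699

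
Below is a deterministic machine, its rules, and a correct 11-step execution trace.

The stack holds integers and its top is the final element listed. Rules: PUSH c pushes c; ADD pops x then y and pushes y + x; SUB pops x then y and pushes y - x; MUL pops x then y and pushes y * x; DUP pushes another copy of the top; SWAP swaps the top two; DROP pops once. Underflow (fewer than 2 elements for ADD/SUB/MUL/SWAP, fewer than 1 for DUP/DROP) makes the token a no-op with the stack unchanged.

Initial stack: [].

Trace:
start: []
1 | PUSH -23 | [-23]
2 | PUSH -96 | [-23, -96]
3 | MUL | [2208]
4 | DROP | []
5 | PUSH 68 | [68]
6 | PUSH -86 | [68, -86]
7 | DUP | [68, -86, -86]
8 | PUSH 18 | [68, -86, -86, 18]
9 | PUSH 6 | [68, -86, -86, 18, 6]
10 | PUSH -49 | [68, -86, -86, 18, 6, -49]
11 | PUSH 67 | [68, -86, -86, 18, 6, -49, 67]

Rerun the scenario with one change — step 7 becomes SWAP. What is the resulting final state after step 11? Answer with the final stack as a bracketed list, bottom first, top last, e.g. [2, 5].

(re-executing from step 7 with the substitution; state before step 7: [68, -86])
7 | SWAP | [-86, 68]
8 | PUSH 18 | [-86, 68, 18]
9 | PUSH 6 | [-86, 68, 18, 6]
10 | PUSH -49 | [-86, 68, 18, 6, -49]
11 | PUSH 67 | [-86, 68, 18, 6, -49, 67]

[-86, 68, 18, 6, -49, 67]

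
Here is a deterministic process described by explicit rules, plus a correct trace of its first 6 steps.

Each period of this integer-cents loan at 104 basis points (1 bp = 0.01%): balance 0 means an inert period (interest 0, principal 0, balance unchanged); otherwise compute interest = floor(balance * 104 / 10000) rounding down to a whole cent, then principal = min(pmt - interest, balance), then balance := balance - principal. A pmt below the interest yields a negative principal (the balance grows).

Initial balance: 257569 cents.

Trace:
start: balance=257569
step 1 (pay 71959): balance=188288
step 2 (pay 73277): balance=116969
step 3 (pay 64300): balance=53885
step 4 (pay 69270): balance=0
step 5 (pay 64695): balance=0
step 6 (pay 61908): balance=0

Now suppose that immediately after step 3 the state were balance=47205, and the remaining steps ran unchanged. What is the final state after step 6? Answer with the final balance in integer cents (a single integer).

state after step 3 := balance=47205
step 4 (pay 69270): balance=0
step 5 (pay 64695): balance=0
step 6 (pay 61908): balance=0

0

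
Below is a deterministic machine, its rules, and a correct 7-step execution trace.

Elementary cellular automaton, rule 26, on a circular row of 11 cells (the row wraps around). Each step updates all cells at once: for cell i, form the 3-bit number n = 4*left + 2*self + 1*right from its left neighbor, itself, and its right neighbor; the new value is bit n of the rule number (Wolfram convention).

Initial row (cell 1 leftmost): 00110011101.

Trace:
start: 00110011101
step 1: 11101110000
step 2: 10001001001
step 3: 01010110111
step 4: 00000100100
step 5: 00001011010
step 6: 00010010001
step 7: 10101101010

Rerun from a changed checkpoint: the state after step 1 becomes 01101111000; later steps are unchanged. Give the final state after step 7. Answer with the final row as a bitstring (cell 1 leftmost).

state after step 1 := 01101111000
step 2: 11001000100
step 3: 10110101011
step 4: 00100000010
step 5: 01010000101
step 6: 00001001000
step 7: 00010110100

00010110100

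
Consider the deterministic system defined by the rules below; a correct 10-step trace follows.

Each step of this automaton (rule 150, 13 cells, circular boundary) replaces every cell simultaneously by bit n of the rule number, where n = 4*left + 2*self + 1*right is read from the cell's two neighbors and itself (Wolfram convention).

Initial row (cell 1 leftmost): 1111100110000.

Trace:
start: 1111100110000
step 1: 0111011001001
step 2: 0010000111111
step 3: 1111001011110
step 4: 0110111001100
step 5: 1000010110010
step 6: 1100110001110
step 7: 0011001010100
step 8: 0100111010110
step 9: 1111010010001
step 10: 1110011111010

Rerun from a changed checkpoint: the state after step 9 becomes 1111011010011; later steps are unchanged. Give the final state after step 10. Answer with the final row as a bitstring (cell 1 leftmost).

1110000011101

state after step 9 := 1111011010011
step 10: 1110000011101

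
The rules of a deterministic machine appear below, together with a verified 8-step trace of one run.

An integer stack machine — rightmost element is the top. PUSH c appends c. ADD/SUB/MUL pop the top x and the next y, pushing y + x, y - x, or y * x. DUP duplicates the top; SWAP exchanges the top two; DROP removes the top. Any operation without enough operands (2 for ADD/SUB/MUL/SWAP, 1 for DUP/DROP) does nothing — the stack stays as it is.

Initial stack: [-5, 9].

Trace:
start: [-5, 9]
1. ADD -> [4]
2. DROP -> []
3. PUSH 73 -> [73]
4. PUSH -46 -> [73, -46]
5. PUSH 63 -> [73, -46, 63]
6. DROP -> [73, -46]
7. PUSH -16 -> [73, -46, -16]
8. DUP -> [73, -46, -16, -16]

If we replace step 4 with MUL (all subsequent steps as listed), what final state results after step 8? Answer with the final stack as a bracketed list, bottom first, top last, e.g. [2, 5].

[73, -16, -16]

(re-executing from step 4 with the substitution; state before step 4: [73])
4. MUL -> [73]
5. PUSH 63 -> [73, 63]
6. DROP -> [73]
7. PUSH -16 -> [73, -16]
8. DUP -> [73, -16, -16]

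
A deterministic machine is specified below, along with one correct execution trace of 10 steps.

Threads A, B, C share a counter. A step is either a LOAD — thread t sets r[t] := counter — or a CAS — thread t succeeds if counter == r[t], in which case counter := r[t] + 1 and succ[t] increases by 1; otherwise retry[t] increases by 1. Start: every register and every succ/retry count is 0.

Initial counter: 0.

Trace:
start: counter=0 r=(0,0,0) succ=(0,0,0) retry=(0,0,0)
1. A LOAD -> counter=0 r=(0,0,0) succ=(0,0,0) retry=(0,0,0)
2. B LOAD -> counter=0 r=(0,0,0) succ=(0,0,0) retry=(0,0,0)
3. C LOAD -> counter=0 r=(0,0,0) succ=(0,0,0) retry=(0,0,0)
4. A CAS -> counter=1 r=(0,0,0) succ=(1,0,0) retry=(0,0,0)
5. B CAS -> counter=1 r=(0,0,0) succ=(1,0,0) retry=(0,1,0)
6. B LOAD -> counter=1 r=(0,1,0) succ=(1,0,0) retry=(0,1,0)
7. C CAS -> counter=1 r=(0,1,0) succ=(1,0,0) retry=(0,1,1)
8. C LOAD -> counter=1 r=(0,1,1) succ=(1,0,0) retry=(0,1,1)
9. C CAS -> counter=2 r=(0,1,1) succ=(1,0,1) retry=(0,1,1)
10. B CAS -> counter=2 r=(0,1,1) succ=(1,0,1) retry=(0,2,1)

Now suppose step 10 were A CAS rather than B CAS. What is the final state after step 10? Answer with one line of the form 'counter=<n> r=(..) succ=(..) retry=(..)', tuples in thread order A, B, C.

counter=2 r=(0,1,1) succ=(1,0,1) retry=(1,1,1)

(re-executing from step 10 with the substitution; state before step 10: counter=2 r=(0,1,1) succ=(1,0,1) retry=(0,1,1))
10. A CAS -> counter=2 r=(0,1,1) succ=(1,0,1) retry=(1,1,1)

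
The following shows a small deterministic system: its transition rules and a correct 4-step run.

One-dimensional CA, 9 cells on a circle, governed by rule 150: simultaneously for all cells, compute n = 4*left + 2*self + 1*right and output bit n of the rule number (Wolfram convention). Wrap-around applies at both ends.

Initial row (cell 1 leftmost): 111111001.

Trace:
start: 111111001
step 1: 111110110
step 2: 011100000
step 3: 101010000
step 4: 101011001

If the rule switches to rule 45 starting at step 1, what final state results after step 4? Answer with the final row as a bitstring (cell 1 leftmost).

(re-executing steps 1..4 under rule 45; state before step 1: 111111001)
step 1: 000000001
step 2: 011111101
step 3: 110000011
step 4: 000111010

000111010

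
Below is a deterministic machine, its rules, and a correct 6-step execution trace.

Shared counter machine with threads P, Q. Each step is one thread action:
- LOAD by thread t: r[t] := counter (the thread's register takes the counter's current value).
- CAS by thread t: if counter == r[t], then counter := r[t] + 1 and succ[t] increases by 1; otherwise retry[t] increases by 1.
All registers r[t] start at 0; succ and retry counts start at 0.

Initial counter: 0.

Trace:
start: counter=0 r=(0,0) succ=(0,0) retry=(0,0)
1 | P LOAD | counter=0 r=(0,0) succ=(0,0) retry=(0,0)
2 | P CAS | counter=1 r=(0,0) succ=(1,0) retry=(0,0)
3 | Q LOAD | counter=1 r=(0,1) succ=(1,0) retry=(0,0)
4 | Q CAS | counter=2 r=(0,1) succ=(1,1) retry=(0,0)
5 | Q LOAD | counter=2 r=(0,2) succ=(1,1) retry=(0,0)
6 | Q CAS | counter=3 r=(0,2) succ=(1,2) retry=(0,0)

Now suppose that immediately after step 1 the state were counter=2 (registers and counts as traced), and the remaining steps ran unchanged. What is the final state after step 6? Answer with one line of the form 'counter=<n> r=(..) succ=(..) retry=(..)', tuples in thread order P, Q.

counter=4 r=(0,3) succ=(0,2) retry=(1,0)

state after step 1 := counter=2 r=(0,0) succ=(0,0) retry=(0,0)
2 | P CAS | counter=2 r=(0,0) succ=(0,0) retry=(1,0)
3 | Q LOAD | counter=2 r=(0,2) succ=(0,0) retry=(1,0)
4 | Q CAS | counter=3 r=(0,2) succ=(0,1) retry=(1,0)
5 | Q LOAD | counter=3 r=(0,3) succ=(0,1) retry=(1,0)
6 | Q CAS | counter=4 r=(0,3) succ=(0,2) retry=(1,0)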